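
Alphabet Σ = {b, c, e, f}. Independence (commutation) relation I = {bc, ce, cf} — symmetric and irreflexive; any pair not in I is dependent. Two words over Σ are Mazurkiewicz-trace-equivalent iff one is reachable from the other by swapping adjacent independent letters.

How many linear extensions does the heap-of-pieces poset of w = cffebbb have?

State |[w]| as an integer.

#0=c has no predecessor
#1=f has no predecessor
#2=f depends on [1:f]
#3=e depends on [2:f]
#4=b depends on [3:e]
#5=b depends on [4:b]
#6=b depends on [5:b]
sources: [0:c, 1:f]
N(rest) = Σ N(rest − s) over sources s of rest; N(one piece) = 1:
  size 1 → [0]=1  [6]=1
  size 2 → [0,6]=2  [5,6]=1
  size 3 → [0,5,6]=3  [4,5,6]=1
  size 4 → [0,4,5,6]=4  [3,4,5,6]=1
  size 5 → [0,3,4,5,6]=5  [2,3,4,5,6]=1
  first=0(c) contributes 1
  first=1(f) contributes 6
|[w]| = 7

7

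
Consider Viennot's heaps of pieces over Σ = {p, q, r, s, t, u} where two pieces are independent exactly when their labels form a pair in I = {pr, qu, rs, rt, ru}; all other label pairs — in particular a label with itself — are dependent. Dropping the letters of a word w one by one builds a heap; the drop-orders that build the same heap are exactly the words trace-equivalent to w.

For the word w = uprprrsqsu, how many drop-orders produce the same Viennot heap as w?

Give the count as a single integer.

35

drop 0:u onto floor
drop 1:p onto {0:u}
drop 2:r onto floor
drop 3:p onto {1:p}
drop 4:r onto {2:r}
drop 5:r onto {4:r}
drop 6:s onto {3:p}
drop 7:q onto {5:r, 6:s}
drop 8:s onto {7:q}
drop 9:u onto {8:s}
ground layer = {0:u, 2:r}
drop-orders for the pieces not yet dropped (sum over which currently-grounded one goes next):
  1 to go: {9} 1
  2 to go: {8,9} 1
  3 to go: {7,8,9} 1
  4 to go: {5,7,8,9} 1  {6,7,8,9} 1
  5 to go: {3,6,7,8,9} 1  {4,5,7,8,9} 1  {5,6,7,8,9} 2
  6 to go: {1,3,6,7,8,9} 1  {2,4,5,7,8,9} 1  {3,5,6,7,8,9} 3  {4,5,6,7,8,9} 3
  7 to go: {0,1,3,6,7,8,9} 1  {1,3,5,6,7,8,9} 4  {2,4,5,6,7,8,9} 4  {3,4,5,6,7,8,9} 6
  8 to go: {0,1,3,5,6,7,8,9} 5  {1,3,4,5,6,7,8,9} 10  {2,3,4,5,6,7,8,9} 10
  if 0:u drops first: 20 orders
  if 2:r drops first: 15 orders
heap linearizations: 35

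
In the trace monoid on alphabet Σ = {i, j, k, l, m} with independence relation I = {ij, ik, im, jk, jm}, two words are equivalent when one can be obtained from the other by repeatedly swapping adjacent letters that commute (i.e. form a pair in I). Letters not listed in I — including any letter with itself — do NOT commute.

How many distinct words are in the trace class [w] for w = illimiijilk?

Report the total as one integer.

#0=i has no predecessor
#1=l depends on [0:i]
#2=l depends on [1:l]
#3=i depends on [2:l]
#4=m depends on [2:l]
#5=i depends on [3:i]
#6=i depends on [5:i]
#7=j depends on [2:l]
#8=i depends on [6:i]
#9=l depends on [4:m, 7:j, 8:i]
#10=k depends on [9:l]
sources: [0:i]
N(rest) = Σ N(rest − s) over sources s of rest; N(one piece) = 1:
  size 1 → [10]=1
  size 2 → [9,10]=1
  size 3 → [4,9,10]=1  [7,9,10]=1  [8,9,10]=1
  size 4 → [4,7,9,10]=2  [4,8,9,10]=2  [6,8,9,10]=1  [7,8,9,10]=2
  size 5 → [4,6,8,9,10]=3  [4,7,8,9,10]=6  [5,6,8,9,10]=1  [6,7,8,9,10]=3
  size 6 → [3,5,6,8,9,10]=1  [4,5,6,8,9,10]=4  [4,6,7,8,9,10]=12  [5,6,7,8,9,10]=4
  size 7 → [3,4,5,6,8,9,10]=5  [3,5,6,7,8,9,10]=5  [4,5,6,7,8,9,10]=20
  size 8 → [3,4,5,6,7,8,9,10]=30
  size 9 → [2,3,4,5,6,7,8,9,10]=30
  first=0(i) contributes 30

30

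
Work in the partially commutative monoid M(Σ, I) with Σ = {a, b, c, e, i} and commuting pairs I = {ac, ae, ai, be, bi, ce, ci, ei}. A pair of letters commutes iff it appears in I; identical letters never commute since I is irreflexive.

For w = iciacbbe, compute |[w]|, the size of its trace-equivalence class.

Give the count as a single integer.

0(i) covers ∅
1(c) covers ∅
2(i) covers 0:i
3(a) covers ∅
4(c) covers 1:c
5(b) covers 3:a, 4:c
6(b) covers 5:b
7(e) covers ∅
floor of heap: 0:i, 1:c, 3:a, 7:e
completions by unplaced set U, small U first (add the entries for U minus each lowest piece of U):
  |U|=1: {2}:1  {6}:1  {7}:1
  |U|=2: {0,2}:1  {2,6}:2  {2,7}:2  {5,6}:1  {6,7}:2
  |U|=3: {0,2,6}:3  {0,2,7}:3  {2,5,6}:3  {2,6,7}:6  {3,5,6}:1  {4,5,6}:1  {5,6,7}:3
  |U|=4: {0,2,5,6}:6  {0,2,6,7}:12  {1,4,5,6}:1  {2,3,5,6}:4  {2,4,5,6}:4  {2,5,6,7}:12  {3,4,5,6}:2  {3,5,6,7}:4  {4,5,6,7}:4
  |U|=5: {0,2,3,5,6}:10  {0,2,4,5,6}:10  {0,2,5,6,7}:30  {1,2,4,5,6}:5  {1,3,4,5,6}:3  {1,4,5,6,7}:5  {2,3,4,5,6}:10  {2,3,5,6,7}:20  {2,4,5,6,7}:20  {3,4,5,6,7}:10
  |U|=6: {0,1,2,4,5,6}:15  {0,2,3,4,5,6}:30  {0,2,3,5,6,7}:60  {0,2,4,5,6,7}:60  {1,2,3,4,5,6}:18  {1,2,4,5,6,7}:30  {1,3,4,5,6,7}:18  {2,3,4,5,6,7}:60
  start at 0(i): 126
  start at 1(c): 210
  start at 3(a): 105
  start at 7(e): 63
sum over floor = 504

504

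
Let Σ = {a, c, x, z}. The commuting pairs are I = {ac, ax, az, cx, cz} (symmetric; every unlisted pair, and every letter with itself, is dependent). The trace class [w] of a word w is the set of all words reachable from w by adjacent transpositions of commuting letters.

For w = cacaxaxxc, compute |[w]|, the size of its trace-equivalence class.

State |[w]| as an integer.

#0=c has no predecessor
#1=a has no predecessor
#2=c depends on [0:c]
#3=a depends on [1:a]
#4=x has no predecessor
#5=a depends on [3:a]
#6=x depends on [4:x]
#7=x depends on [6:x]
#8=c depends on [2:c]
sources: [0:c, 1:a, 4:x]
N(rest) = Σ N(rest − s) over sources s of rest; N(one piece) = 1:
  size 1 → [5]=1  [7]=1  [8]=1
  size 2 → [2,8]=1  [3,5]=1  [5,7]=2  [5,8]=2  [6,7]=1  [7,8]=2
  size 3 → [0,2,8]=1  [1,3,5]=1  [2,5,8]=3  [2,7,8]=3  [3,5,7]=3  [3,5,8]=3  [4,6,7]=1  [5,6,7]=3  [5,7,8]=6  [6,7,8]=3
  size 4 → [0,2,5,8]=4  [0,2,7,8]=4  [1,3,5,7]=4  [1,3,5,8]=4  [2,3,5,8]=6  [2,5,7,8]=12  [2,6,7,8]=6  [3,5,6,7]=6  [3,5,7,8]=12  [4,5,6,7]=4  [4,6,7,8]=4  [5,6,7,8]=12
  size 5 → [0,2,3,5,8]=10  [0,2,5,7,8]=20  [0,2,6,7,8]=10  [1,2,3,5,8]=10  [1,3,5,6,7]=10  [1,3,5,7,8]=20  [2,3,5,7,8]=30  [2,4,6,7,8]=10  [2,5,6,7,8]=30  [3,4,5,6,7]=10  [3,5,6,7,8]=30  [4,5,6,7,8]=20
  size 6 → [0,1,2,3,5,8]=20  [0,2,3,5,7,8]=60  [0,2,4,6,7,8]=20  [0,2,5,6,7,8]=60  [1,2,3,5,7,8]=60  [1,3,4,5,6,7]=20  [1,3,5,6,7,8]=60  [2,3,5,6,7,8]=90  [2,4,5,6,7,8]=60  [3,4,5,6,7,8]=60
  size 7 → [0,1,2,3,5,7,8]=140  [0,2,3,5,6,7,8]=210  [0,2,4,5,6,7,8]=140  [1,2,3,5,6,7,8]=210  [1,3,4,5,6,7,8]=140  [2,3,4,5,6,7,8]=210
  first=0(c) contributes 560
  first=1(a) contributes 560
  first=4(x) contributes 560
|[w]| = 1680

1680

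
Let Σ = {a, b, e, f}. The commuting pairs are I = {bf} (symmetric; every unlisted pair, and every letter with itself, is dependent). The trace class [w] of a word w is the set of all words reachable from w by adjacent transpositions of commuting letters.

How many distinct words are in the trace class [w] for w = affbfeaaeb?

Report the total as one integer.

4

#0=a has no predecessor
#1=f depends on [0:a]
#2=f depends on [1:f]
#3=b depends on [0:a]
#4=f depends on [2:f]
#5=e depends on [3:b, 4:f]
#6=a depends on [5:e]
#7=a depends on [6:a]
#8=e depends on [7:a]
#9=b depends on [8:e]
sources: [0:a]
N(rest) = Σ N(rest − s) over sources s of rest; N(one piece) = 1:
  size 1 → [9]=1
  size 2 → [8,9]=1
  size 3 → [7,8,9]=1
  size 4 → [6,7,8,9]=1
  size 5 → [5,6,7,8,9]=1
  size 6 → [3,5,6,7,8,9]=1  [4,5,6,7,8,9]=1
  size 7 → [2,4,5,6,7,8,9]=1  [3,4,5,6,7,8,9]=2
  size 8 → [1,2,4,5,6,7,8,9]=1  [2,3,4,5,6,7,8,9]=3
  first=0(a) contributes 4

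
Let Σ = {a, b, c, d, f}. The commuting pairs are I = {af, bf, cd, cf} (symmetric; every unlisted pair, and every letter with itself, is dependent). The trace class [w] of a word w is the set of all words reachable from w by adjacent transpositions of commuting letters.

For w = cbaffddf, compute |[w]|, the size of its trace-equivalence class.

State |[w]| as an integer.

10

0(c) covers ∅
1(b) covers 0:c
2(a) covers 1:b
3(f) covers ∅
4(f) covers 3:f
5(d) covers 2:a, 4:f
6(d) covers 5:d
7(f) covers 6:d
floor of heap: 0:c, 3:f
completions by unplaced set U, small U first (add the entries for U minus each lowest piece of U):
  |U|=1: {7}:1
  |U|=2: {6,7}:1
  |U|=3: {5,6,7}:1
  |U|=4: {2,5,6,7}:1  {4,5,6,7}:1
  |U|=5: {1,2,5,6,7}:1  {2,4,5,6,7}:2  {3,4,5,6,7}:1
  |U|=6: {0,1,2,5,6,7}:1  {1,2,4,5,6,7}:3  {2,3,4,5,6,7}:3
  start at 0(c): 6
  start at 3(f): 4
sum over floor = 10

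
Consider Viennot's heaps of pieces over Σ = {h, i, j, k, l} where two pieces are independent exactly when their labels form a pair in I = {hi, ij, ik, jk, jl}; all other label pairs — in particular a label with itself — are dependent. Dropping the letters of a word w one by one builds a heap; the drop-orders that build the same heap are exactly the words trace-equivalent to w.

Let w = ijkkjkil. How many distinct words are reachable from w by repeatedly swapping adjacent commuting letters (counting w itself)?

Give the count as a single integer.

0(i) covers ∅
1(j) covers ∅
2(k) covers ∅
3(k) covers 2:k
4(j) covers 1:j
5(k) covers 3:k
6(i) covers 0:i
7(l) covers 5:k, 6:i
floor of heap: 0:i, 1:j, 2:k
completions by unplaced set U, small U first (add the entries for U minus each lowest piece of U):
  |U|=1: {4}:1  {7}:1
  |U|=2: {1,4}:1  {4,7}:2  {5,7}:1  {6,7}:1
  |U|=3: {0,6,7}:1  {1,4,7}:3  {3,5,7}:1  {4,5,7}:3  {4,6,7}:3  {5,6,7}:2
  |U|=4: {0,4,6,7}:4  {0,5,6,7}:3  {1,4,5,7}:6  {1,4,6,7}:6  {2,3,5,7}:1  {3,4,5,7}:4  {3,5,6,7}:3  {4,5,6,7}:8
  |U|=5: {0,1,4,6,7}:10  {0,3,5,6,7}:6  {0,4,5,6,7}:15  {1,3,4,5,7}:10  {1,4,5,6,7}:20  {2,3,4,5,7}:5  {2,3,5,6,7}:4  {3,4,5,6,7}:15
  |U|=6: {0,1,4,5,6,7}:45  {0,2,3,5,6,7}:10  {0,3,4,5,6,7}:36  {1,2,3,4,5,7}:15  {1,3,4,5,6,7}:45  {2,3,4,5,6,7}:24
  start at 0(i): 84
  start at 1(j): 70
  start at 2(k): 126
sum over floor = 280

280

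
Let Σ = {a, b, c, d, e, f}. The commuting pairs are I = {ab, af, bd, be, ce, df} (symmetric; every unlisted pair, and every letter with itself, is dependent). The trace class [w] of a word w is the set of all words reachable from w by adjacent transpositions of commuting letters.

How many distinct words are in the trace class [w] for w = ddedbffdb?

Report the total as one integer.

45

drop 0:d onto floor
drop 1:d onto {0:d}
drop 2:e onto {1:d}
drop 3:d onto {2:e}
drop 4:b onto floor
drop 5:f onto {2:e, 4:b}
drop 6:f onto {5:f}
drop 7:d onto {3:d}
drop 8:b onto {6:f}
ground layer = {0:d, 4:b}
drop-orders for the pieces not yet dropped (sum over which currently-grounded one goes next):
  1 to go: {7} 1  {8} 1
  2 to go: {3,7} 1  {6,8} 1  {7,8} 2
  3 to go: {3,7,8} 3  {5,6,8} 1  {6,7,8} 3
  4 to go: {3,6,7,8} 6  {4,5,6,8} 1  {5,6,7,8} 4
  5 to go: {3,5,6,7,8} 10  {4,5,6,7,8} 5
  6 to go: {2,3,5,6,7,8} 10  {3,4,5,6,7,8} 15
  7 to go: {1,2,3,5,6,7,8} 10  {2,3,4,5,6,7,8} 25
  if 0:d drops first: 35 orders
  if 4:b drops first: 10 orders
heap linearizations: 45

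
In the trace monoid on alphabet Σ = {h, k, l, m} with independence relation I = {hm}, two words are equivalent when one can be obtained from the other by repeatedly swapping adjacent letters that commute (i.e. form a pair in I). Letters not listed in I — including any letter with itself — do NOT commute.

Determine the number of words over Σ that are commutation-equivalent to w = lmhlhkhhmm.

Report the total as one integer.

12

piece 0:l — minimal
piece 1:m rests on {0:l}
piece 2:h rests on {0:l}
piece 3:l rests on {1:m, 2:h}
piece 4:h rests on {3:l}
piece 5:k rests on {4:h}
piece 6:h rests on {5:k}
piece 7:h rests on {6:h}
piece 8:m rests on {5:k}
piece 9:m rests on {8:m}
minimal pieces: {0:l}
ways to finish when only these pieces remain (= sum over removing one remaining piece with nothing left below it):
  1 left: {7}→1  {9}→1
  2 left: {6,7}→1  {7,9}→2  {8,9}→1
  3 left: {6,7,9}→3  {7,8,9}→3
  4 left: {6,7,8,9}→6
  5 left: {5,6,7,8,9}→6
  6 left: {4,5,6,7,8,9}→6
  7 left: {3,4,5,6,7,8,9}→6
  8 left: {1,3,4,5,6,7,8,9}→6  {2,3,4,5,6,7,8,9}→6
  placing 0:l first → 12 extensions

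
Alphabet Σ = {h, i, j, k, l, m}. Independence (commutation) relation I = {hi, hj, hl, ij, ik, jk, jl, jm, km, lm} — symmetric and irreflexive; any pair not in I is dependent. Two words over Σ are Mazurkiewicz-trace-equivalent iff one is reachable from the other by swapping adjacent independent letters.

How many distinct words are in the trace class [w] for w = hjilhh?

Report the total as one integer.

60

piece 0:h — minimal
piece 1:j — minimal
piece 2:i — minimal
piece 3:l rests on {2:i}
piece 4:h rests on {0:h}
piece 5:h rests on {4:h}
minimal pieces: {0:h, 1:j, 2:i}
ways to finish when only these pieces remain (= sum over removing one remaining piece with nothing left below it):
  1 left: {1}→1  {3}→1  {5}→1
  2 left: {1,3}→2  {1,5}→2  {2,3}→1  {3,5}→2  {4,5}→1
  3 left: {0,4,5}→1  {1,2,3}→3  {1,3,5}→6  {1,4,5}→3  {2,3,5}→3  {3,4,5}→3
  4 left: {0,1,4,5}→4  {0,3,4,5}→4  {1,2,3,5}→12  {1,3,4,5}→12  {2,3,4,5}→6
  placing 0:h first → 30 extensions
  placing 1:j first → 10 extensions
  placing 2:i first → 20 extensions
total linear extensions = 60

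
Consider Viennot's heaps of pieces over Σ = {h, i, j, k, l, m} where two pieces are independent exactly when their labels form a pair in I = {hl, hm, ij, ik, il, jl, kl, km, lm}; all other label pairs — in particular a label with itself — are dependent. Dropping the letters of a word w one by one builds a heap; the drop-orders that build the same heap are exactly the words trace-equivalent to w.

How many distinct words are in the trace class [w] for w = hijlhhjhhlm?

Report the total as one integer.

330

#0=h has no predecessor
#1=i depends on [0:h]
#2=j depends on [0:h]
#3=l has no predecessor
#4=h depends on [1:i, 2:j]
#5=h depends on [4:h]
#6=j depends on [5:h]
#7=h depends on [6:j]
#8=h depends on [7:h]
#9=l depends on [3:l]
#10=m depends on [6:j]
sources: [0:h, 3:l]
N(rest) = Σ N(rest − s) over sources s of rest; N(one piece) = 1:
  size 1 → [8]=1  [9]=1  [10]=1
  size 2 → [3,9]=1  [7,8]=1  [8,9]=2  [8,10]=2  [9,10]=2
  size 3 → [3,8,9]=3  [3,9,10]=3  [7,8,9]=3  [7,8,10]=3  [8,9,10]=6
  size 4 → [3,7,8,9]=6  [3,8,9,10]=12  [6,7,8,10]=3  [7,8,9,10]=12
  size 5 → [3,7,8,9,10]=30  [5,6,7,8,10]=3  [6,7,8,9,10]=15
  size 6 → [3,6,7,8,9,10]=45  [4,5,6,7,8,10]=3  [5,6,7,8,9,10]=18
  size 7 → [1,4,5,6,7,8,10]=3  [2,4,5,6,7,8,10]=3  [3,5,6,7,8,9,10]=63  [4,5,6,7,8,9,10]=21
  size 8 → [1,2,4,5,6,7,8,10]=6  [1,4,5,6,7,8,9,10]=24  [2,4,5,6,7,8,9,10]=24  [3,4,5,6,7,8,9,10]=84
  size 9 → [0,1,2,4,5,6,7,8,10]=6  [1,2,4,5,6,7,8,9,10]=54  [1,3,4,5,6,7,8,9,10]=108  [2,3,4,5,6,7,8,9,10]=108
  first=0(h) contributes 270
  first=3(l) contributes 60
|[w]| = 330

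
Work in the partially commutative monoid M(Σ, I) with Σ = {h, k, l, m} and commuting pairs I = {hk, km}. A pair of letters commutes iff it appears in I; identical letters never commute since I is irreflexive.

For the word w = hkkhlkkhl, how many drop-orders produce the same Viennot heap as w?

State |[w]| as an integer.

18

#0=h has no predecessor
#1=k has no predecessor
#2=k depends on [1:k]
#3=h depends on [0:h]
#4=l depends on [2:k, 3:h]
#5=k depends on [4:l]
#6=k depends on [5:k]
#7=h depends on [4:l]
#8=l depends on [6:k, 7:h]
sources: [0:h, 1:k]
N(rest) = Σ N(rest − s) over sources s of rest; N(one piece) = 1:
  size 1 → [8]=1
  size 2 → [6,8]=1  [7,8]=1
  size 3 → [5,6,8]=1  [6,7,8]=2
  size 4 → [5,6,7,8]=3
  size 5 → [4,5,6,7,8]=3
  size 6 → [2,4,5,6,7,8]=3  [3,4,5,6,7,8]=3
  size 7 → [0,3,4,5,6,7,8]=3  [1,2,4,5,6,7,8]=3  [2,3,4,5,6,7,8]=6
  first=0(h) contributes 9
  first=1(k) contributes 9
|[w]| = 18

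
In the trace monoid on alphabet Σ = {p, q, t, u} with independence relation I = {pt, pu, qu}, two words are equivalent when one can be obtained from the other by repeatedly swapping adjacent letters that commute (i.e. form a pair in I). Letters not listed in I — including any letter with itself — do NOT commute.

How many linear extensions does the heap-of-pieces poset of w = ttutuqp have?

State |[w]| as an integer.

3

0(t) covers ∅
1(t) covers 0:t
2(u) covers 1:t
3(t) covers 2:u
4(u) covers 3:t
5(q) covers 3:t
6(p) covers 5:q
floor of heap: 0:t
completions by unplaced set U, small U first (add the entries for U minus each lowest piece of U):
  |U|=1: {4}:1  {6}:1
  |U|=2: {4,6}:2  {5,6}:1
  |U|=3: {4,5,6}:3
  |U|=4: {3,4,5,6}:3
  |U|=5: {2,3,4,5,6}:3
  start at 0(t): 3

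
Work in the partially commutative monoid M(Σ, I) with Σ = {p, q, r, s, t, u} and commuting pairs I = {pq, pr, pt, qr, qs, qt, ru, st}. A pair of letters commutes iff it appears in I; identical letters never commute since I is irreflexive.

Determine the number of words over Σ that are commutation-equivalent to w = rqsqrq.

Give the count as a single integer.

20

drop 0:r onto floor
drop 1:q onto floor
drop 2:s onto {0:r}
drop 3:q onto {1:q}
drop 4:r onto {2:s}
drop 5:q onto {3:q}
ground layer = {0:r, 1:q}
drop-orders for the pieces not yet dropped (sum over which currently-grounded one goes next):
  1 to go: {4} 1  {5} 1
  2 to go: {2,4} 1  {3,5} 1  {4,5} 2
  3 to go: {0,2,4} 1  {1,3,5} 1  {2,4,5} 3  {3,4,5} 3
  4 to go: {0,2,4,5} 4  {1,3,4,5} 4  {2,3,4,5} 6
  if 0:r drops first: 10 orders
  if 1:q drops first: 10 orders
heap linearizations: 20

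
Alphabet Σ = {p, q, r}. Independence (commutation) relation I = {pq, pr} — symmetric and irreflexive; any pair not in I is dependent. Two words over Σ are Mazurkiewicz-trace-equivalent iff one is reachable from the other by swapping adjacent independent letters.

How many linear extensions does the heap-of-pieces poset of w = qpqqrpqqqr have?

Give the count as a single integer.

0(q) covers ∅
1(p) covers ∅
2(q) covers 0:q
3(q) covers 2:q
4(r) covers 3:q
5(p) covers 1:p
6(q) covers 4:r
7(q) covers 6:q
8(q) covers 7:q
9(r) covers 8:q
floor of heap: 0:q, 1:p
completions by unplaced set U, small U first (add the entries for U minus each lowest piece of U):
  |U|=1: {5}:1  {9}:1
  |U|=2: {1,5}:1  {5,9}:2  {8,9}:1
  |U|=3: {1,5,9}:3  {5,8,9}:3  {7,8,9}:1
  |U|=4: {1,5,8,9}:6  {5,7,8,9}:4  {6,7,8,9}:1
  |U|=5: {1,5,7,8,9}:10  {4,6,7,8,9}:1  {5,6,7,8,9}:5
  |U|=6: {1,5,6,7,8,9}:15  {3,4,6,7,8,9}:1  {4,5,6,7,8,9}:6
  |U|=7: {1,4,5,6,7,8,9}:21  {2,3,4,6,7,8,9}:1  {3,4,5,6,7,8,9}:7
  |U|=8: {0,2,3,4,6,7,8,9}:1  {1,3,4,5,6,7,8,9}:28  {2,3,4,5,6,7,8,9}:8
  start at 0(q): 36
  start at 1(p): 9
sum over floor = 45

45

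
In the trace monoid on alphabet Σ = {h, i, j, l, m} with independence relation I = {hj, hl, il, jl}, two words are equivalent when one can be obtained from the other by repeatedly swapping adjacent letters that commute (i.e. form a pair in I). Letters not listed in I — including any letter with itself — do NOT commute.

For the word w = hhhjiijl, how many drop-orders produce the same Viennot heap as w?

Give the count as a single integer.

32

#0=h has no predecessor
#1=h depends on [0:h]
#2=h depends on [1:h]
#3=j has no predecessor
#4=i depends on [2:h, 3:j]
#5=i depends on [4:i]
#6=j depends on [5:i]
#7=l has no predecessor
sources: [0:h, 3:j, 7:l]
N(rest) = Σ N(rest − s) over sources s of rest; N(one piece) = 1:
  size 1 → [6]=1  [7]=1
  size 2 → [5,6]=1  [6,7]=2
  size 3 → [4,5,6]=1  [5,6,7]=3
  size 4 → [2,4,5,6]=1  [3,4,5,6]=1  [4,5,6,7]=4
  size 5 → [1,2,4,5,6]=1  [2,3,4,5,6]=2  [2,4,5,6,7]=5  [3,4,5,6,7]=5
  size 6 → [0,1,2,4,5,6]=1  [1,2,3,4,5,6]=3  [1,2,4,5,6,7]=6  [2,3,4,5,6,7]=12
  first=0(h) contributes 21
  first=3(j) contributes 7
  first=7(l) contributes 4
|[w]| = 32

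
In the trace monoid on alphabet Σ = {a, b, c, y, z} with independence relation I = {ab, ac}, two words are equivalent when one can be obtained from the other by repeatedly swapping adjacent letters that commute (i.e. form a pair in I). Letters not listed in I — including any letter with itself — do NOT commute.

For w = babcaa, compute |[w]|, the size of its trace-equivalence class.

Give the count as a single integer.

20

drop 0:b onto floor
drop 1:a onto floor
drop 2:b onto {0:b}
drop 3:c onto {2:b}
drop 4:a onto {1:a}
drop 5:a onto {4:a}
ground layer = {0:b, 1:a}
drop-orders for the pieces not yet dropped (sum over which currently-grounded one goes next):
  1 to go: {3} 1  {5} 1
  2 to go: {2,3} 1  {3,5} 2  {4,5} 1
  3 to go: {0,2,3} 1  {1,4,5} 1  {2,3,5} 3  {3,4,5} 3
  4 to go: {0,2,3,5} 4  {1,3,4,5} 4  {2,3,4,5} 6
  if 0:b drops first: 10 orders
  if 1:a drops first: 10 orders
heap linearizations: 20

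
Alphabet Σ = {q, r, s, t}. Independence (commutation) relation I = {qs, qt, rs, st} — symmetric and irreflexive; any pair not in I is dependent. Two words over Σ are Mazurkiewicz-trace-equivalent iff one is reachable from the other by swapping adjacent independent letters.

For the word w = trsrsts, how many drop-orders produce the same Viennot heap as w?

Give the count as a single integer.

35

#0=t has no predecessor
#1=r depends on [0:t]
#2=s has no predecessor
#3=r depends on [1:r]
#4=s depends on [2:s]
#5=t depends on [3:r]
#6=s depends on [4:s]
sources: [0:t, 2:s]
N(rest) = Σ N(rest − s) over sources s of rest; N(one piece) = 1:
  size 1 → [5]=1  [6]=1
  size 2 → [3,5]=1  [4,6]=1  [5,6]=2
  size 3 → [1,3,5]=1  [2,4,6]=1  [3,5,6]=3  [4,5,6]=3
  size 4 → [0,1,3,5]=1  [1,3,5,6]=4  [2,4,5,6]=4  [3,4,5,6]=6
  size 5 → [0,1,3,5,6]=5  [1,3,4,5,6]=10  [2,3,4,5,6]=10
  first=0(t) contributes 20
  first=2(s) contributes 15
|[w]| = 35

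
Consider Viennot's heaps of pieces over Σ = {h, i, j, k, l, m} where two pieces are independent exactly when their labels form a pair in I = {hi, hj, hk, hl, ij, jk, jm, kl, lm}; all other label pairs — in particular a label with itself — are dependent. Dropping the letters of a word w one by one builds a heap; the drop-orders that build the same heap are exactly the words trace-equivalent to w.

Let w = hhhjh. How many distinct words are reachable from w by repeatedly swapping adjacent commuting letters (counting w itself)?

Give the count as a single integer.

#0=h has no predecessor
#1=h depends on [0:h]
#2=h depends on [1:h]
#3=j has no predecessor
#4=h depends on [2:h]
sources: [0:h, 3:j]
N(rest) = Σ N(rest − s) over sources s of rest; N(one piece) = 1:
  size 1 → [3]=1  [4]=1
  size 2 → [2,4]=1  [3,4]=2
  size 3 → [1,2,4]=1  [2,3,4]=3
  first=0(h) contributes 4
  first=3(j) contributes 1
|[w]| = 5

5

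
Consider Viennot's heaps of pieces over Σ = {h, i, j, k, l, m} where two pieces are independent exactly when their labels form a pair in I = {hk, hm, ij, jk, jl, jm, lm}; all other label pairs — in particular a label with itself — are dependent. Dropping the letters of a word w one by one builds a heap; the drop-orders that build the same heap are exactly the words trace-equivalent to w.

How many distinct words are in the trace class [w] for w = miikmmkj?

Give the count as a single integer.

drop 0:m onto floor
drop 1:i onto {0:m}
drop 2:i onto {1:i}
drop 3:k onto {2:i}
drop 4:m onto {3:k}
drop 5:m onto {4:m}
drop 6:k onto {5:m}
drop 7:j onto floor
ground layer = {0:m, 7:j}
drop-orders for the pieces not yet dropped (sum over which currently-grounded one goes next):
  1 to go: {6} 1  {7} 1
  2 to go: {5,6} 1  {6,7} 2
  3 to go: {4,5,6} 1  {5,6,7} 3
  4 to go: {3,4,5,6} 1  {4,5,6,7} 4
  5 to go: {2,3,4,5,6} 1  {3,4,5,6,7} 5
  6 to go: {1,2,3,4,5,6} 1  {2,3,4,5,6,7} 6
  if 0:m drops first: 7 orders
  if 7:j drops first: 1 orders
heap linearizations: 8

8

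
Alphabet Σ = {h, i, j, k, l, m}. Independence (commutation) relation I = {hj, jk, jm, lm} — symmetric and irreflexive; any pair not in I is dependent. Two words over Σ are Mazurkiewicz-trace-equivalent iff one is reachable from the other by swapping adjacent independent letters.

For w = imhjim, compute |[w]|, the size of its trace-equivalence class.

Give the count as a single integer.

3

0(i) covers ∅
1(m) covers 0:i
2(h) covers 1:m
3(j) covers 0:i
4(i) covers 2:h, 3:j
5(m) covers 4:i
floor of heap: 0:i
completions by unplaced set U, small U first (add the entries for U minus each lowest piece of U):
  |U|=1: {5}:1
  |U|=2: {4,5}:1
  |U|=3: {2,4,5}:1  {3,4,5}:1
  |U|=4: {1,2,4,5}:1  {2,3,4,5}:2
  start at 0(i): 3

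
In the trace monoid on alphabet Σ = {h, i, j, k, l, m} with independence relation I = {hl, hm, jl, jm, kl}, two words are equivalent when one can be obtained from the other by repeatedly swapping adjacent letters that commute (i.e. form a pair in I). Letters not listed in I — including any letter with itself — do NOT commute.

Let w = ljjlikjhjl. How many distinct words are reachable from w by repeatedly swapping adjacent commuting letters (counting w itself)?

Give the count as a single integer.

30

piece 0:l — minimal
piece 1:j — minimal
piece 2:j rests on {1:j}
piece 3:l rests on {0:l}
piece 4:i rests on {2:j, 3:l}
piece 5:k rests on {4:i}
piece 6:j rests on {5:k}
piece 7:h rests on {6:j}
piece 8:j rests on {7:h}
piece 9:l rests on {4:i}
minimal pieces: {0:l, 1:j}
ways to finish when only these pieces remain (= sum over removing one remaining piece with nothing left below it):
  1 left: {8}→1  {9}→1
  2 left: {7,8}→1  {8,9}→2
  3 left: {6,7,8}→1  {7,8,9}→3
  4 left: {5,6,7,8}→1  {6,7,8,9}→4
  5 left: {5,6,7,8,9}→5
  6 left: {4,5,6,7,8,9}→5
  7 left: {2,4,5,6,7,8,9}→5  {3,4,5,6,7,8,9}→5
  8 left: {0,3,4,5,6,7,8,9}→5  {1,2,4,5,6,7,8,9}→5  {2,3,4,5,6,7,8,9}→10
  placing 0:l first → 15 extensions
  placing 1:j first → 15 extensions
total linear extensions = 30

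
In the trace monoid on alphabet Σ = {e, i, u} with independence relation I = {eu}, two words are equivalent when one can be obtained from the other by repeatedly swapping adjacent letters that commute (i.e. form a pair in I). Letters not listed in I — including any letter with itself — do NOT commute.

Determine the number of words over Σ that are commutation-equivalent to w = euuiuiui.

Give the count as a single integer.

0(e) covers ∅
1(u) covers ∅
2(u) covers 1:u
3(i) covers 0:e, 2:u
4(u) covers 3:i
5(i) covers 4:u
6(u) covers 5:i
7(i) covers 6:u
floor of heap: 0:e, 1:u
completions by unplaced set U, small U first (add the entries for U minus each lowest piece of U):
  |U|=1: {7}:1
  |U|=2: {6,7}:1
  |U|=3: {5,6,7}:1
  |U|=4: {4,5,6,7}:1
  |U|=5: {3,4,5,6,7}:1
  |U|=6: {0,3,4,5,6,7}:1  {2,3,4,5,6,7}:1
  start at 0(e): 1
  start at 1(u): 2
sum over floor = 3

3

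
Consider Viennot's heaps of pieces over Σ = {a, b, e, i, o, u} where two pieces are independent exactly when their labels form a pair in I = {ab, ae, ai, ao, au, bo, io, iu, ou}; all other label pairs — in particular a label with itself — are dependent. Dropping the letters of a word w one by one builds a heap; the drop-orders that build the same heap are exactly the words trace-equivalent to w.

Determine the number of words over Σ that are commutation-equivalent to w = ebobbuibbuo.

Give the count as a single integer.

90

drop 0:e onto floor
drop 1:b onto {0:e}
drop 2:o onto {0:e}
drop 3:b onto {1:b}
drop 4:b onto {3:b}
drop 5:u onto {4:b}
drop 6:i onto {4:b}
drop 7:b onto {5:u, 6:i}
drop 8:b onto {7:b}
drop 9:u onto {8:b}
drop 10:o onto {2:o}
ground layer = {0:e}
drop-orders for the pieces not yet dropped (sum over which currently-grounded one goes next):
  1 to go: {9} 1  {10} 1
  2 to go: {2,10} 1  {8,9} 1  {9,10} 2
  3 to go: {2,9,10} 3  {7,8,9} 1  {8,9,10} 3
  4 to go: {2,8,9,10} 6  {5,7,8,9} 1  {6,7,8,9} 1  {7,8,9,10} 4
  5 to go: {2,7,8,9,10} 10  {5,6,7,8,9} 2  {5,7,8,9,10} 5  {6,7,8,9,10} 5
  6 to go: {2,5,7,8,9,10} 15  {2,6,7,8,9,10} 15  {4,5,6,7,8,9} 2  {5,6,7,8,9,10} 12
  7 to go: {2,5,6,7,8,9,10} 42  {3,4,5,6,7,8,9} 2  {4,5,6,7,8,9,10} 14
  8 to go: {1,3,4,5,6,7,8,9} 2  {2,4,5,6,7,8,9,10} 56  {3,4,5,6,7,8,9,10} 16
  9 to go: {1,3,4,5,6,7,8,9,10} 18  {2,3,4,5,6,7,8,9,10} 72
  if 0:e drops first: 90 orders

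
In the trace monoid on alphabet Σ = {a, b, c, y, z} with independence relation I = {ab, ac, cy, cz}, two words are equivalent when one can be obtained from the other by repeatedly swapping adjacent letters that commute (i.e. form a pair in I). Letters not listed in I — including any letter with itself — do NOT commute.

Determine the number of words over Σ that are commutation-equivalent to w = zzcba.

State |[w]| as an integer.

#0=z has no predecessor
#1=z depends on [0:z]
#2=c has no predecessor
#3=b depends on [1:z, 2:c]
#4=a depends on [1:z]
sources: [0:z, 2:c]
N(rest) = Σ N(rest − s) over sources s of rest; N(one piece) = 1:
  size 1 → [3]=1  [4]=1
  size 2 → [2,3]=1  [3,4]=2
  size 3 → [1,3,4]=2  [2,3,4]=3
  first=0(z) contributes 5
  first=2(c) contributes 2
|[w]| = 7

7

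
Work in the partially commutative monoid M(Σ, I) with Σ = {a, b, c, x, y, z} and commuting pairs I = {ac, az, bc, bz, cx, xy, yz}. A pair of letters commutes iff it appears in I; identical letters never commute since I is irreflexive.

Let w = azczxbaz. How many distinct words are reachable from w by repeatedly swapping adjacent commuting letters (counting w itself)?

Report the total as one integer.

12

0(a) covers ∅
1(z) covers ∅
2(c) covers 1:z
3(z) covers 2:c
4(x) covers 0:a, 3:z
5(b) covers 4:x
6(a) covers 5:b
7(z) covers 4:x
floor of heap: 0:a, 1:z
completions by unplaced set U, small U first (add the entries for U minus each lowest piece of U):
  |U|=1: {6}:1  {7}:1
  |U|=2: {5,6}:1  {6,7}:2
  |U|=3: {5,6,7}:3
  |U|=4: {4,5,6,7}:3
  |U|=5: {0,4,5,6,7}:3  {3,4,5,6,7}:3
  |U|=6: {0,3,4,5,6,7}:6  {2,3,4,5,6,7}:3
  start at 0(a): 3
  start at 1(z): 9
sum over floor = 12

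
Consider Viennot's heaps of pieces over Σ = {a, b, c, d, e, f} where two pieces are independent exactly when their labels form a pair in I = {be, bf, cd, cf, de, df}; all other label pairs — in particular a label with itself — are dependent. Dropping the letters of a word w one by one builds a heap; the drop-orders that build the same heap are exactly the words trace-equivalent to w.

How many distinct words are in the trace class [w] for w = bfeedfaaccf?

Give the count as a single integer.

45

piece 0:b — minimal
piece 1:f — minimal
piece 2:e rests on {1:f}
piece 3:e rests on {2:e}
piece 4:d rests on {0:b}
piece 5:f rests on {3:e}
piece 6:a rests on {4:d, 5:f}
piece 7:a rests on {6:a}
piece 8:c rests on {7:a}
piece 9:c rests on {8:c}
piece 10:f rests on {7:a}
minimal pieces: {0:b, 1:f}
ways to finish when only these pieces remain (= sum over removing one remaining piece with nothing left below it):
  1 left: {9}→1  {10}→1
  2 left: {8,9}→1  {9,10}→2
  3 left: {8,9,10}→3
  4 left: {7,8,9,10}→3
  5 left: {6,7,8,9,10}→3
  6 left: {4,6,7,8,9,10}→3  {5,6,7,8,9,10}→3
  7 left: {0,4,6,7,8,9,10}→3  {3,5,6,7,8,9,10}→3  {4,5,6,7,8,9,10}→6
  8 left: {0,4,5,6,7,8,9,10}→9  {2,3,5,6,7,8,9,10}→3  {3,4,5,6,7,8,9,10}→9
  9 left: {0,3,4,5,6,7,8,9,10}→18  {1,2,3,5,6,7,8,9,10}→3  {2,3,4,5,6,7,8,9,10}→12
  placing 0:b first → 15 extensions
  placing 1:f first → 30 extensions
total linear extensions = 45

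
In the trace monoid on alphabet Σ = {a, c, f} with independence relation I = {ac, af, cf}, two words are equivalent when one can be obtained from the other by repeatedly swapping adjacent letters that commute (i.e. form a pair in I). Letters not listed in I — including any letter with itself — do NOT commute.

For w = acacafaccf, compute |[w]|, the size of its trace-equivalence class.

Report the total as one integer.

drop 0:a onto floor
drop 1:c onto floor
drop 2:a onto {0:a}
drop 3:c onto {1:c}
drop 4:a onto {2:a}
drop 5:f onto floor
drop 6:a onto {4:a}
drop 7:c onto {3:c}
drop 8:c onto {7:c}
drop 9:f onto {5:f}
ground layer = {0:a, 1:c, 5:f}
drop-orders for the pieces not yet dropped (sum over which currently-grounded one goes next):
  1 to go: {6} 1  {8} 1  {9} 1
  2 to go: {4,6} 1  {5,9} 1  {6,8} 2  {6,9} 2  {7,8} 1  {8,9} 2
  3 to go: {2,4,6} 1  {3,7,8} 1  {4,6,8} 3  {4,6,9} 3  {5,6,9} 3  {5,8,9} 3  {6,7,8} 3  {6,8,9} 6  {7,8,9} 3
  4 to go: {0,2,4,6} 1  {1,3,7,8} 1  {2,4,6,8} 4  {2,4,6,9} 4  {3,6,7,8} 4  {3,7,8,9} 4  {4,5,6,9} 6  {4,6,7,8} 6  {4,6,8,9} 12  {5,6,8,9} 12  {5,7,8,9} 6  {6,7,8,9} 12
  5 to go: {0,2,4,6,8} 5  {0,2,4,6,9} 5  {1,3,6,7,8} 5  {1,3,7,8,9} 5  {2,4,5,6,9} 10  {2,4,6,7,8} 10  {2,4,6,8,9} 20  {3,4,6,7,8} 10  {3,5,7,8,9} 10  {3,6,7,8,9} 20  {4,5,6,8,9} 30  {4,6,7,8,9} 30  {5,6,7,8,9} 30
  6 to go: {0,2,4,5,6,9} 15  {0,2,4,6,7,8} 15  {0,2,4,6,8,9} 30  {1,3,4,6,7,8} 15  {1,3,5,7,8,9} 15  {1,3,6,7,8,9} 30  {2,3,4,6,7,8} 20  {2,4,5,6,8,9} 60  {2,4,6,7,8,9} 60  {3,4,6,7,8,9} 60  {3,5,6,7,8,9} 60  {4,5,6,7,8,9} 90
  7 to go: {0,2,3,4,6,7,8} 35  {0,2,4,5,6,8,9} 105  {0,2,4,6,7,8,9} 105  {1,2,3,4,6,7,8} 35  {1,3,4,6,7,8,9} 105  {1,3,5,6,7,8,9} 105  {2,3,4,6,7,8,9} 140  {2,4,5,6,7,8,9} 210  {3,4,5,6,7,8,9} 210
  8 to go: {0,1,2,3,4,6,7,8} 70  {0,2,3,4,6,7,8,9} 280  {0,2,4,5,6,7,8,9} 420  {1,2,3,4,6,7,8,9} 280  {1,3,4,5,6,7,8,9} 420  {2,3,4,5,6,7,8,9} 560
  if 0:a drops first: 1260 orders
  if 1:c drops first: 1260 orders
  if 5:f drops first: 630 orders
heap linearizations: 3150

3150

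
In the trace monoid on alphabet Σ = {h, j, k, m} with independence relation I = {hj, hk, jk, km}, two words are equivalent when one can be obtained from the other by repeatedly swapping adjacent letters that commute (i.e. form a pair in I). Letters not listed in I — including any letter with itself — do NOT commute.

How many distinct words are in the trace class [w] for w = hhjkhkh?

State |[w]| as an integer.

0(h) covers ∅
1(h) covers 0:h
2(j) covers ∅
3(k) covers ∅
4(h) covers 1:h
5(k) covers 3:k
6(h) covers 4:h
floor of heap: 0:h, 2:j, 3:k
completions by unplaced set U, small U first (add the entries for U minus each lowest piece of U):
  |U|=1: {2}:1  {5}:1  {6}:1
  |U|=2: {2,5}:2  {2,6}:2  {3,5}:1  {4,6}:1  {5,6}:2
  |U|=3: {1,4,6}:1  {2,3,5}:3  {2,4,6}:3  {2,5,6}:6  {3,5,6}:3  {4,5,6}:3
  |U|=4: {0,1,4,6}:1  {1,2,4,6}:4  {1,4,5,6}:4  {2,3,5,6}:12  {2,4,5,6}:12  {3,4,5,6}:6
  |U|=5: {0,1,2,4,6}:5  {0,1,4,5,6}:5  {1,2,4,5,6}:20  {1,3,4,5,6}:10  {2,3,4,5,6}:30
  start at 0(h): 60
  start at 2(j): 15
  start at 3(k): 30
sum over floor = 105

105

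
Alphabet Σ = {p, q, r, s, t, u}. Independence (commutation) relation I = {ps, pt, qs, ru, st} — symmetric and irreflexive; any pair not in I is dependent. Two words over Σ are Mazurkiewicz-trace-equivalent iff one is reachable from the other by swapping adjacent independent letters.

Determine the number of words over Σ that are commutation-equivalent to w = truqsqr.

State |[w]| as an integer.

6

0(t) covers ∅
1(r) covers 0:t
2(u) covers 0:t
3(q) covers 1:r, 2:u
4(s) covers 1:r, 2:u
5(q) covers 3:q
6(r) covers 4:s, 5:q
floor of heap: 0:t
completions by unplaced set U, small U first (add the entries for U minus each lowest piece of U):
  |U|=1: {6}:1
  |U|=2: {4,6}:1  {5,6}:1
  |U|=3: {3,5,6}:1  {4,5,6}:2
  |U|=4: {3,4,5,6}:3
  |U|=5: {1,3,4,5,6}:3  {2,3,4,5,6}:3
  start at 0(t): 6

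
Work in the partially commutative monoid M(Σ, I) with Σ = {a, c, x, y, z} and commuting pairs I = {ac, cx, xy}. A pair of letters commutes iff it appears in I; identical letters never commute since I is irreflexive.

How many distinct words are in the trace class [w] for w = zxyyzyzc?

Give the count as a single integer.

3

piece 0:z — minimal
piece 1:x rests on {0:z}
piece 2:y rests on {0:z}
piece 3:y rests on {2:y}
piece 4:z rests on {1:x, 3:y}
piece 5:y rests on {4:z}
piece 6:z rests on {5:y}
piece 7:c rests on {6:z}
minimal pieces: {0:z}
ways to finish when only these pieces remain (= sum over removing one remaining piece with nothing left below it):
  1 left: {7}→1
  2 left: {6,7}→1
  3 left: {5,6,7}→1
  4 left: {4,5,6,7}→1
  5 left: {1,4,5,6,7}→1  {3,4,5,6,7}→1
  6 left: {1,3,4,5,6,7}→2  {2,3,4,5,6,7}→1
  placing 0:z first → 3 extensions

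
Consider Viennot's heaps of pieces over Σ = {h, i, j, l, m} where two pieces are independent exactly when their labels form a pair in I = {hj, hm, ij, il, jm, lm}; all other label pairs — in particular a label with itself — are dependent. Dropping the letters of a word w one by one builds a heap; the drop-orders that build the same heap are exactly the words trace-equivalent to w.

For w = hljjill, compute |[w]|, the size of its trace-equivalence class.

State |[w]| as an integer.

piece 0:h — minimal
piece 1:l rests on {0:h}
piece 2:j rests on {1:l}
piece 3:j rests on {2:j}
piece 4:i rests on {0:h}
piece 5:l rests on {3:j}
piece 6:l rests on {5:l}
minimal pieces: {0:h}
ways to finish when only these pieces remain (= sum over removing one remaining piece with nothing left below it):
  1 left: {4}→1  {6}→1
  2 left: {4,6}→2  {5,6}→1
  3 left: {3,5,6}→1  {4,5,6}→3
  4 left: {2,3,5,6}→1  {3,4,5,6}→4
  5 left: {1,2,3,5,6}→1  {2,3,4,5,6}→5
  placing 0:h first → 6 extensions

6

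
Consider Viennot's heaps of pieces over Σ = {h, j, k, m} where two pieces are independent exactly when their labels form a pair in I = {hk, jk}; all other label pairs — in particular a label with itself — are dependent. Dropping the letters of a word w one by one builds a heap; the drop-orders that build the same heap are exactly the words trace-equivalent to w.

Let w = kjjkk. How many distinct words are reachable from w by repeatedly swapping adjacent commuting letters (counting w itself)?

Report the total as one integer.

10

drop 0:k onto floor
drop 1:j onto floor
drop 2:j onto {1:j}
drop 3:k onto {0:k}
drop 4:k onto {3:k}
ground layer = {0:k, 1:j}
drop-orders for the pieces not yet dropped (sum over which currently-grounded one goes next):
  1 to go: {2} 1  {4} 1
  2 to go: {1,2} 1  {2,4} 2  {3,4} 1
  3 to go: {0,3,4} 1  {1,2,4} 3  {2,3,4} 3
  if 0:k drops first: 6 orders
  if 1:j drops first: 4 orders
heap linearizations: 10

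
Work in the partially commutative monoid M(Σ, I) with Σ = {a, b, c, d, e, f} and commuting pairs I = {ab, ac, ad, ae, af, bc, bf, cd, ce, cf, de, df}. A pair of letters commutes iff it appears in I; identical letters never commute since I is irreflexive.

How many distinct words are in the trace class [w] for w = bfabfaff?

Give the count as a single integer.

piece 0:b — minimal
piece 1:f — minimal
piece 2:a — minimal
piece 3:b rests on {0:b}
piece 4:f rests on {1:f}
piece 5:a rests on {2:a}
piece 6:f rests on {4:f}
piece 7:f rests on {6:f}
minimal pieces: {0:b, 1:f, 2:a}
ways to finish when only these pieces remain (= sum over removing one remaining piece with nothing left below it):
  1 left: {3}→1  {5}→1  {7}→1
  2 left: {0,3}→1  {2,5}→1  {3,5}→2  {3,7}→2  {5,7}→2  {6,7}→1
  3 left: {0,3,5}→3  {0,3,7}→3  {2,3,5}→3  {2,5,7}→3  {3,5,7}→6  {3,6,7}→3  {4,6,7}→1  {5,6,7}→3
  4 left: {0,2,3,5}→6  {0,3,5,7}→12  {0,3,6,7}→6  {1,4,6,7}→1  {2,3,5,7}→12  {2,5,6,7}→6  {3,4,6,7}→4  {3,5,6,7}→12  {4,5,6,7}→4
  5 left: {0,2,3,5,7}→30  {0,3,4,6,7}→10  {0,3,5,6,7}→30  {1,3,4,6,7}→5  {1,4,5,6,7}→5  {2,3,5,6,7}→30  {2,4,5,6,7}→10  {3,4,5,6,7}→20
  6 left: {0,1,3,4,6,7}→15  {0,2,3,5,6,7}→90  {0,3,4,5,6,7}→60  {1,2,4,5,6,7}→15  {1,3,4,5,6,7}→30  {2,3,4,5,6,7}→60
  placing 0:b first → 105 extensions
  placing 1:f first → 210 extensions
  placing 2:a first → 105 extensions
total linear extensions = 420

420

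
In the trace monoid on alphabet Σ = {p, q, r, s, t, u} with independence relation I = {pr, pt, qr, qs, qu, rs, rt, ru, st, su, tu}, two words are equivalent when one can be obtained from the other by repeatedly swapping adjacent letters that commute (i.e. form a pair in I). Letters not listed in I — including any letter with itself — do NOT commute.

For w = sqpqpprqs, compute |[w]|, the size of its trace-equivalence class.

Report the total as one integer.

36

drop 0:s onto floor
drop 1:q onto floor
drop 2:p onto {0:s, 1:q}
drop 3:q onto {2:p}
drop 4:p onto {3:q}
drop 5:p onto {4:p}
drop 6:r onto floor
drop 7:q onto {5:p}
drop 8:s onto {5:p}
ground layer = {0:s, 1:q, 6:r}
drop-orders for the pieces not yet dropped (sum over which currently-grounded one goes next):
  1 to go: {6} 1  {7} 1  {8} 1
  2 to go: {6,7} 2  {6,8} 2  {7,8} 2
  3 to go: {5,7,8} 2  {6,7,8} 6
  4 to go: {4,5,7,8} 2  {5,6,7,8} 8
  5 to go: {3,4,5,7,8} 2  {4,5,6,7,8} 10
  6 to go: {2,3,4,5,7,8} 2  {3,4,5,6,7,8} 12
  7 to go: {0,2,3,4,5,7,8} 2  {1,2,3,4,5,7,8} 2  {2,3,4,5,6,7,8} 14
  if 0:s drops first: 16 orders
  if 1:q drops first: 16 orders
  if 6:r drops first: 4 orders
heap linearizations: 36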